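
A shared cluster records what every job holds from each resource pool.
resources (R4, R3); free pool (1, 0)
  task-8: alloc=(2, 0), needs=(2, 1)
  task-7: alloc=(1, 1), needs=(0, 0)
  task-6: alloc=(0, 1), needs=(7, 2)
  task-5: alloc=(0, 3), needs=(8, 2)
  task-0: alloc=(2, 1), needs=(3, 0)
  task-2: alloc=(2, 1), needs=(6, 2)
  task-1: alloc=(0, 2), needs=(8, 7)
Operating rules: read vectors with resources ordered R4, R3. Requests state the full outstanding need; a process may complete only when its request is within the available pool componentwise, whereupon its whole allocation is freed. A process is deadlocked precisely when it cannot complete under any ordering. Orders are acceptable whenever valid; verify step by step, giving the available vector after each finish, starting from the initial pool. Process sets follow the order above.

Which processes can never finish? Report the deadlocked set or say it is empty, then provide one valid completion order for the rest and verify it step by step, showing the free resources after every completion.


The deadlocked set is empty.
Key observation: no deadlock: task-7 fits now, and the freed resources carry the rest through.
A valid finishing order for the others: task-7, task-8, task-0, task-2, task-6, task-5, task-1. Walking it through:
  pool = (1, 0)
  task-7 needs (0, 0) <= (1, 0) -> finishes; pool += (1, 1) = (2, 1)
  task-8 needs (2, 1) <= (2, 1) -> finishes; pool += (2, 0) = (4, 1)
  task-0 needs (3, 0) <= (4, 1) -> finishes; pool += (2, 1) = (6, 2)
  task-2 needs (6, 2) <= (6, 2) -> finishes; pool += (2, 1) = (8, 3)
  task-6 needs (7, 2) <= (8, 3) -> finishes; pool += (0, 1) = (8, 4)
  task-5 needs (8, 2) <= (8, 4) -> finishes; pool += (0, 3) = (8, 7)
  task-1 needs (8, 7) <= (8, 7) -> finishes; pool += (0, 2) = (8, 9)


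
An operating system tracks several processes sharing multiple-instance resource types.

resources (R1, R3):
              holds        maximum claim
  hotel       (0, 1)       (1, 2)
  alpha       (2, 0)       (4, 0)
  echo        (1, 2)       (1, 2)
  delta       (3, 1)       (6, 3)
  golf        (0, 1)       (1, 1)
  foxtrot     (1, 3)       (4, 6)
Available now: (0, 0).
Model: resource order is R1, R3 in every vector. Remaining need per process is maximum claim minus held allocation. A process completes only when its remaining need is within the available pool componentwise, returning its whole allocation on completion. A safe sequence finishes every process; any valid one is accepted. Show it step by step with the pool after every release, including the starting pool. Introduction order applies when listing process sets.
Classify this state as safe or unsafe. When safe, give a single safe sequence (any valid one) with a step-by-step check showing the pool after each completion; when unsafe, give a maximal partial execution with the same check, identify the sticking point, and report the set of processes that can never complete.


The state is UNSAFE.
Key observation: echo, golf, hotel can finish, but then (1, 4) is all there is, and the blocked group's R1 demands exceed it.
The run echo, golf, hotel cannot be extended any further. Check, step by step:
  pool = (0, 0)
  echo needs (0, 0) <= (0, 0) -> finishes; pool += (1, 2) = (1, 2)
  golf needs (1, 0) <= (1, 2) -> finishes; pool += (0, 1) = (1, 3)
  hotel needs (1, 1) <= (1, 3) -> finishes; pool += (0, 1) = (1, 4)
  alpha cannot run: need (2, 0) vs free (1, 4) (insufficient R1)
  delta cannot run: need (3, 2) vs free (1, 4) (insufficient R1)
  foxtrot cannot run: need (3, 3) vs free (1, 4) (insufficient R1)
Permanently blocked: alpha, delta and foxtrot.


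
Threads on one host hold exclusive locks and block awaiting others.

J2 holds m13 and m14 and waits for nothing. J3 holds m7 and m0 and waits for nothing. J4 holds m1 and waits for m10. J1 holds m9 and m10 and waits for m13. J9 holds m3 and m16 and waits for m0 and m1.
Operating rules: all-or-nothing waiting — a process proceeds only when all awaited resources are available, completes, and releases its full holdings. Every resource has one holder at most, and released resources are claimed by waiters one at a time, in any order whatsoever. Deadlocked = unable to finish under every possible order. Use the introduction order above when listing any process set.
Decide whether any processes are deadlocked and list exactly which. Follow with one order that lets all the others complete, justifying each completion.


The deadlocked set is empty.
Key observation: the wait graph is acyclic; completion cascades from the unblocked processes through everyone else.
One completion order for the rest: J2, J3, J1, J4, J9.
Verifying each step:
  run J2 (it waits on nothing); releases m13 and m14
  run J3 (it waits on nothing); releases m7 and m0
  J1 waits on m13 — all released -> runs and releases m9 and m10
  J4 waits on m10 — all released -> runs and releases m1
  J9 waits on m0 and m1 — all released -> runs and releases m3 and m16


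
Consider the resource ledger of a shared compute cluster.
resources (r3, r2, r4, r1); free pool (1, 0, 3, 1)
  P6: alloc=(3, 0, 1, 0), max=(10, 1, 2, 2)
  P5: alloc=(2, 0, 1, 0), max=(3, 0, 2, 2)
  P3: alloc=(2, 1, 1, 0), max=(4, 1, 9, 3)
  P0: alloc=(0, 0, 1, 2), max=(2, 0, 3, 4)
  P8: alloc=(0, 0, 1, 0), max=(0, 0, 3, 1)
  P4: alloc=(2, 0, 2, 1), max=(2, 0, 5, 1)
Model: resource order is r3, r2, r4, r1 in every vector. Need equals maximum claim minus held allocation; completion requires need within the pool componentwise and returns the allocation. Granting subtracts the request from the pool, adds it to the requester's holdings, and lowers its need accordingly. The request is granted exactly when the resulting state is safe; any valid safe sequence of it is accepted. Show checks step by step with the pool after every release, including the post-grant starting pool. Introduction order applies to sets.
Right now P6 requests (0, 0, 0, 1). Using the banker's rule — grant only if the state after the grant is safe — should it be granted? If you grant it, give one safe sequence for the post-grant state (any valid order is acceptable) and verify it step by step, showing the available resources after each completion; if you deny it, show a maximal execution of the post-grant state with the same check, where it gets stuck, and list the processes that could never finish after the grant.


DENY. Granting would leave the state unsafe.
Key observation: after P4, P8 the pool peaks at (3, 0, 6, 1), and each blocked process is short somewhere: P6 on r3, r2; P5 on r1; P3 on r4, r1; P0 on r1.
After a pretend grant, a maximal execution: P4, P8 — then nothing else fits. Check, step by step:
  pool = (1, 0, 3, 0)
  P4 needs (0, 0, 3, 0) <= (1, 0, 3, 0) -> finishes; pool += (2, 0, 2, 1) = (3, 0, 5, 1)
  P8 needs (0, 0, 2, 1) <= (3, 0, 5, 1) -> finishes; pool += (0, 0, 1, 0) = (3, 0, 6, 1)
  blocked: P6 wants (7, 1, 1, 1), pool (3, 0, 6, 1) — not enough r3 and r2
  blocked: P5 wants (1, 0, 1, 2), pool (3, 0, 6, 1) — not enough r1
  blocked: P3 wants (2, 0, 8, 3), pool (3, 0, 6, 1) — not enough r4 and r1
  blocked: P0 wants (2, 0, 2, 2), pool (3, 0, 6, 1) — not enough r1
Processes that could never finish after the grant: P6, P5, P3 and P0.


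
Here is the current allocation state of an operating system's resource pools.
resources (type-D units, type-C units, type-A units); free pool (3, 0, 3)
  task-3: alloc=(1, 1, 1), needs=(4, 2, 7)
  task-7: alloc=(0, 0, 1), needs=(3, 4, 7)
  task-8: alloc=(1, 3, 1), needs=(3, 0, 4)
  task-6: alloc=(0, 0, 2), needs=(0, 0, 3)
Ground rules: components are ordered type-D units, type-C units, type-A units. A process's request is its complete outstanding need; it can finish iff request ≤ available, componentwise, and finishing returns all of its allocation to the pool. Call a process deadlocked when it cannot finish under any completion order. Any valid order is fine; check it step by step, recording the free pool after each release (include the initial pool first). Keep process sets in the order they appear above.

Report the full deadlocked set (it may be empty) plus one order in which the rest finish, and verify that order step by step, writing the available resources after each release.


Deadlocked: task-3 and task-7.
Key observation: no order helps: past task-6, task-8, the free pool tops out at (4, 3, 6), below what each blocked process needs in type-A units.
One completion order for the rest: task-6, task-8. Verifying each step:
  pool = (3, 0, 3)
  run task-6 (needs (0, 0, 3), free (3, 0, 3)); after release of (0, 0, 2) the pool is (3, 0, 5)
  run task-8 (needs (3, 0, 4), free (3, 0, 5)); after release of (1, 3, 1) the pool is (4, 3, 6)
None of the blocked processes ever fits:
  task-3 still needs (4, 2, 7) but only (4, 3, 6) is free — short on type-A units
  task-7 still needs (3, 4, 7) but only (4, 3, 6) is free — short on type-C units and type-A units


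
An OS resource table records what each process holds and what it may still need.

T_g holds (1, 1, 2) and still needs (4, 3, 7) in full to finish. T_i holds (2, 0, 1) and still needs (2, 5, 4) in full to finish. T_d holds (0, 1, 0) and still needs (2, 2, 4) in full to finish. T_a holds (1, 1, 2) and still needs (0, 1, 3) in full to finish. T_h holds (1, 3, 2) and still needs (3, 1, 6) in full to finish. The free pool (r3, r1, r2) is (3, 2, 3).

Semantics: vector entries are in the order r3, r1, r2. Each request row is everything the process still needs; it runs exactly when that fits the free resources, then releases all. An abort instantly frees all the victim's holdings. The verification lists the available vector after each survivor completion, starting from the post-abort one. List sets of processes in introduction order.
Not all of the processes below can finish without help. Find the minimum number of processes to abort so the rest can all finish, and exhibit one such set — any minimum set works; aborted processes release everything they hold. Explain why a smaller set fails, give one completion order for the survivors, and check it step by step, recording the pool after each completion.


Abort T_h.
Key observation: T_i was stuck for good until T_h gave back (1, 3, 2); in the order shown it finishes at step 3.
Minimality: the empty abort set fails — the state is deadlocked as it stands.
The survivors complete as T_a, T_d, T_i, T_g. Check, step by step (starting from the post-abort pool):
  pool = (4, 5, 5)
  run T_a (needs (0, 1, 3), free (4, 5, 5)); after release of (1, 1, 2) the pool is (5, 6, 7)
  run T_d (needs (2, 2, 4), free (5, 6, 7)); after release of (0, 1, 0) the pool is (5, 7, 7)
  run T_i (needs (2, 5, 4), free (5, 7, 7)); after release of (2, 0, 1) the pool is (7, 7, 8)
  run T_g (needs (4, 3, 7), free (7, 7, 8)); after release of (1, 1, 2) the pool is (8, 8, 10)


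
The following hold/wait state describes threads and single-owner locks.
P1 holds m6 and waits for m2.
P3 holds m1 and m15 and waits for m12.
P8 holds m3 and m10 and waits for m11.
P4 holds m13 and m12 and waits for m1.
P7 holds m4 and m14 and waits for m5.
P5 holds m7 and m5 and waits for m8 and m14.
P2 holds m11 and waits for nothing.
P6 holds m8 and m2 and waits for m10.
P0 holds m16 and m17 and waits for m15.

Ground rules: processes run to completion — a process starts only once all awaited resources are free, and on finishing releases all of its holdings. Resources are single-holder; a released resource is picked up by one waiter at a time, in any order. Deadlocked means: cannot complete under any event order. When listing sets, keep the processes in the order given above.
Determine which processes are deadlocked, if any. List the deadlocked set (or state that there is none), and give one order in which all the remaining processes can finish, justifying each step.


Deadlocked set: P3, P4, P7, P5 and P0.
Key observation: the wait chain closes on itself along P3 -> P4 -> P3; P7 and P5 are caught in further circular waits and P0 waits into the deadlock from upstream.
The rest can finish in the order P2, P8, P6, P1.
Step-by-step check:
  P2 waits on nothing -> runs at once and releases m11
  P8: everything it awaited (m11) is free; runs, freeing m3 and m10
  P6: everything it awaited (m10) is free; runs, freeing m8 and m2
  P1: everything it awaited (m2) is free; runs, freeing m6


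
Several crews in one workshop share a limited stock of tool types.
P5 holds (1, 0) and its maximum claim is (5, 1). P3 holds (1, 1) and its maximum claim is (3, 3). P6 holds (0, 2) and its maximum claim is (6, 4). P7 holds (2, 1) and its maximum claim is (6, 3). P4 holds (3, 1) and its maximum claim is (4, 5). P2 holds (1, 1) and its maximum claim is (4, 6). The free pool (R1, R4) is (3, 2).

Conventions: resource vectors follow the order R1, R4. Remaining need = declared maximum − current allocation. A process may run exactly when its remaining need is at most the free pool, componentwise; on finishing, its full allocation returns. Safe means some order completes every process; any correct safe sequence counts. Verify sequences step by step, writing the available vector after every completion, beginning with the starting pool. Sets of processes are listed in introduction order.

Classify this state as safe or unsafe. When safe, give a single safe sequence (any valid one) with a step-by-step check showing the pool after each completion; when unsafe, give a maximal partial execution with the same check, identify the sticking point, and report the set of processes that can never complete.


SAFE. One safe sequence: P3, P7, P5, P4, P6, P2.
Key observation: reading the order forward, P3 is the first process whose need (2, 2) meets the free pool (3, 2) exactly on a resource it requests.
Check, step by step:
  pool = (3, 2)
  run P3 (needs (2, 2), free (3, 2)); after release of (1, 1) the pool is (4, 3)
  run P7 (needs (4, 2), free (4, 3)); after release of (2, 1) the pool is (6, 4)
  run P5 (needs (4, 1), free (6, 4)); after release of (1, 0) the pool is (7, 4)
  run P4 (needs (1, 4), free (7, 4)); after release of (3, 1) the pool is (10, 5)
  run P6 (needs (6, 2), free (10, 5)); after release of (0, 2) the pool is (10, 7)
  run P2 (needs (3, 5), free (10, 7)); after release of (1, 1) the pool is (11, 8)


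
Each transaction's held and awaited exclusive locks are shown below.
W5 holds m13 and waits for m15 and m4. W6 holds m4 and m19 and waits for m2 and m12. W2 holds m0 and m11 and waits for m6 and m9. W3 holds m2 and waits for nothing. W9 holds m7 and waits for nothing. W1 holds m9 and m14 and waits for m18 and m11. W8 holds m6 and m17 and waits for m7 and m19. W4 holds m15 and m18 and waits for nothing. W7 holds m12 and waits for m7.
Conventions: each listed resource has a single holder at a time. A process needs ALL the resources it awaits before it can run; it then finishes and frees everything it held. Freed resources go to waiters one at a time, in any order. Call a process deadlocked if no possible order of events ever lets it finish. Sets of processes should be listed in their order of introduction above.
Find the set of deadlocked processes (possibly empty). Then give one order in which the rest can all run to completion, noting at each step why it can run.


The deadlocked set is W2 and W1.
Key observation: the knot is the closed ring of waits W2 -> W1 -> W2; no other process is dragged down with it.
The rest can finish in the order W9, W3, W7, W4, W6, W8, W5.
Walking it through:
  W9 waits on nothing -> runs at once and releases m7
  W3 waits on nothing -> runs at once and releases m2
  W7 waits on m7 — all released -> runs and releases m12
  W4 waits on nothing -> runs at once and releases m15 and m18
  W6 waits on m2 and m12 — all released -> runs and releases m4 and m19
  W8 waits on m7 and m19 — all released -> runs and releases m6 and m17
  W5 waits on m15 and m4 — all released -> runs and releases m13


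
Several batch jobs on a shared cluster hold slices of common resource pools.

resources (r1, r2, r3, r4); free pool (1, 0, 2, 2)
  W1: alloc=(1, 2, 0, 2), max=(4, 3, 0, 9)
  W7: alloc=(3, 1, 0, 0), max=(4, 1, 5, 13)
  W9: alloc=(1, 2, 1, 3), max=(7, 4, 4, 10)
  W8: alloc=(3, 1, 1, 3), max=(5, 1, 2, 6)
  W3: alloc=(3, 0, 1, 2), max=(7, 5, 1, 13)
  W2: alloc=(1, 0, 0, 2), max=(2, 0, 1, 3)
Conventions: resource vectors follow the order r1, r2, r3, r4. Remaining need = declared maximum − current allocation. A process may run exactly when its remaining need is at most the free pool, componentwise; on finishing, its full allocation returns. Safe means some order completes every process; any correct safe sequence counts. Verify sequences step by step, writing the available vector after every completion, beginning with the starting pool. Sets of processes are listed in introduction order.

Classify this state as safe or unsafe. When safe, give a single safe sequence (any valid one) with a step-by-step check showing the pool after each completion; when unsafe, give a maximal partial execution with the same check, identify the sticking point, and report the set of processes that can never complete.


SAFE — a valid safe sequence is W2, W8, W1, W9, W3, W7.
Key observation: W2 is the earliest step where a requested resource binds exactly: need (1, 0, 1, 1), pool (1, 0, 2, 2) at its turn.
Check, step by step:
  pool = (1, 0, 2, 2)
  run W2 (needs (1, 0, 1, 1), free (1, 0, 2, 2)); after release of (1, 0, 0, 2) the pool is (2, 0, 2, 4)
  run W8 (needs (2, 0, 1, 3), free (2, 0, 2, 4)); after release of (3, 1, 1, 3) the pool is (5, 1, 3, 7)
  run W1 (needs (3, 1, 0, 7), free (5, 1, 3, 7)); after release of (1, 2, 0, 2) the pool is (6, 3, 3, 9)
  run W9 (needs (6, 2, 3, 7), free (6, 3, 3, 9)); after release of (1, 2, 1, 3) the pool is (7, 5, 4, 12)
  run W3 (needs (4, 5, 0, 11), free (7, 5, 4, 12)); after release of (3, 0, 1, 2) the pool is (10, 5, 5, 14)
  run W7 (needs (1, 0, 5, 13), free (10, 5, 5, 14)); after release of (3, 1, 0, 0) the pool is (13, 6, 5, 14)


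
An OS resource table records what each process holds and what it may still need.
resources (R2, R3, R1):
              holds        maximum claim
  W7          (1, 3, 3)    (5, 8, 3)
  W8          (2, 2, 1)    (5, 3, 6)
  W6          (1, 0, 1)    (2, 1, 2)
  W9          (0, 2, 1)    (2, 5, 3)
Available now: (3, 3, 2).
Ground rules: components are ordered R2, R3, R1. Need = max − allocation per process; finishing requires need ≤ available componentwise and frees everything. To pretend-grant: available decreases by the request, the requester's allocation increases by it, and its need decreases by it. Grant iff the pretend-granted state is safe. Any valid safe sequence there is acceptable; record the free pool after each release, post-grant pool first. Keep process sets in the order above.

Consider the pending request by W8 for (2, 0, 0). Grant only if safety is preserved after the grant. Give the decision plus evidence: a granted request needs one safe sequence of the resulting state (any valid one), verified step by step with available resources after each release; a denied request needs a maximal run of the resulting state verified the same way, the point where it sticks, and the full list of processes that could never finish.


DENY: after the grant no complete ordering would exist.
Key observation: after W6, W9 the pool peaks at (2, 5, 4), and each blocked process is short somewhere: W7 on R2; W8 on R1.
Pretend the grant happened; the run W6, W9 goes as far as possible. Verifying each step:
  pool = (1, 3, 2)
  W6 needs (1, 1, 1) <= (1, 3, 2) -> finishes; pool += (1, 0, 1) = (2, 3, 3)
  W9 needs (2, 3, 2) <= (2, 3, 3) -> finishes; pool += (0, 2, 1) = (2, 5, 4)
  W7 cannot run: need (4, 5, 0) vs free (2, 5, 4) (insufficient R2)
  W8 cannot run: need (1, 1, 5) vs free (2, 5, 4) (insufficient R1)
Had the request been granted, W7 and W8 could never finish.


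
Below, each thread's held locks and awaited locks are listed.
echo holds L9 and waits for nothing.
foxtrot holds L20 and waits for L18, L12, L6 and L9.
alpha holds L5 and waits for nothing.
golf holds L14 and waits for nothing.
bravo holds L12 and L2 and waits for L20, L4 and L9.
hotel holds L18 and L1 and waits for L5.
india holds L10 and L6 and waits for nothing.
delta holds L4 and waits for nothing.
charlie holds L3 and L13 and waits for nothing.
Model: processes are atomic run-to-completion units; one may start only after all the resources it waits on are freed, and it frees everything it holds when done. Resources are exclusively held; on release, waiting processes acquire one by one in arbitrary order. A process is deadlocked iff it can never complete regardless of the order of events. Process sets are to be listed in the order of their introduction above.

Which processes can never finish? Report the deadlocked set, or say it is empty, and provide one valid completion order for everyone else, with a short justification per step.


The deadlocked set is foxtrot and bravo.
Key observation: foxtrot -> bravo -> foxtrot is a circular wait — nothing in it can go first; no other process is dragged down with it.
A valid finishing order for the others: echo, delta, charlie, alpha, hotel, india, golf.
Step-by-step check:
  run echo (it waits on nothing); releases L9
  run delta (it waits on nothing); releases L4
  run charlie (it waits on nothing); releases L3 and L13
  run alpha (it waits on nothing); releases L5
  run hotel (all its waits — L5 — are resolved); releases L18 and L1
  run india (it waits on nothing); releases L10 and L6
  run golf (it waits on nothing); releases L14


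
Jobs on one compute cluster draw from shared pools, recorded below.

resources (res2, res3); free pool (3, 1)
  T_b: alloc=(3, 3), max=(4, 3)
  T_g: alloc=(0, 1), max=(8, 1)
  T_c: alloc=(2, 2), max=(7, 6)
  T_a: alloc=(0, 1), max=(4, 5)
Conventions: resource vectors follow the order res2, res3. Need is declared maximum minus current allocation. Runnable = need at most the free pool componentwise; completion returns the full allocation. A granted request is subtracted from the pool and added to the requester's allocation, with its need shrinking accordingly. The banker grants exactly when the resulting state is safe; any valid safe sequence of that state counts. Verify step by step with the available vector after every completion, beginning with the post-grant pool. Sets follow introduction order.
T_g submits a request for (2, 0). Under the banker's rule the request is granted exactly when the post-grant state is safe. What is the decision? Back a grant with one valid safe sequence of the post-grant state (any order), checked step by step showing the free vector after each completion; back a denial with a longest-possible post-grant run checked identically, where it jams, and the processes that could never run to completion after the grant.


DENY. Granting would leave the state unsafe.
Key observation: no order helps: past T_b, T_a, the free pool tops out at (4, 5), below what each blocked process needs in res2.
On the post-grant state, T_b, T_a is a maximal run — nothing extends it. Step-by-step check:
  pool = (1, 1)
  run T_b (needs (1, 0), free (1, 1)); after release of (3, 3) the pool is (4, 4)
  run T_a (needs (4, 4), free (4, 4)); after release of (0, 1) the pool is (4, 5)
  T_g cannot run: need (6, 0) vs free (4, 5) (insufficient res2)
  T_c cannot run: need (5, 4) vs free (4, 5) (insufficient res2)
Processes that could never finish after the grant: T_g and T_c.


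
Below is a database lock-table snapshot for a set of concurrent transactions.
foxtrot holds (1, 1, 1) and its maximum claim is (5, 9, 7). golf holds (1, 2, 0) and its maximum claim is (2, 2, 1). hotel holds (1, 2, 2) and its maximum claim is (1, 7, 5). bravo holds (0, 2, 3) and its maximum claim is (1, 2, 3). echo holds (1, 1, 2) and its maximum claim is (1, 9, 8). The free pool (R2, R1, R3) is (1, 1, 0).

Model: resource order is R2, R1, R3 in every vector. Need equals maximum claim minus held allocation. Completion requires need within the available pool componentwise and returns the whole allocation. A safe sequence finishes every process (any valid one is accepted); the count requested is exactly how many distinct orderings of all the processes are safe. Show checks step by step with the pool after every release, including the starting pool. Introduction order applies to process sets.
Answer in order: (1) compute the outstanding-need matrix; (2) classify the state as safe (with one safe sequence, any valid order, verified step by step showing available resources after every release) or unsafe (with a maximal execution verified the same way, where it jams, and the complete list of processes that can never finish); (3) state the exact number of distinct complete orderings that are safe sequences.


(1) Need matrix, components ordered R2, R1, R3:
  foxtrot: (4, 8, 6)
  golf: (1, 0, 1)
  hotel: (0, 5, 3)
  bravo: (1, 0, 0)
  echo: (0, 8, 6)
(2) UNSAFE — no complete ordering exists.
Key observation: even finishing bravo, golf, hotel leaves just (3, 7, 5) free — too little R1 for any of the remaining processes.
Going as far as possible: bravo, golf, hotel; after that, nothing fits. Step-by-step check:
  pool = (1, 1, 0)
  run bravo (needs (1, 0, 0), free (1, 1, 0)); after release of (0, 2, 3) the pool is (1, 3, 3)
  run golf (needs (1, 0, 1), free (1, 3, 3)); after release of (1, 2, 0) the pool is (2, 5, 3)
  run hotel (needs (0, 5, 3), free (2, 5, 3)); after release of (1, 2, 2) the pool is (3, 7, 5)
  foxtrot cannot run: need (4, 8, 6) vs free (3, 7, 5) (insufficient R2, R1 and R3)
  echo cannot run: need (0, 8, 6) vs free (3, 7, 5) (insufficient R1 and R3)
Processes that can never finish: foxtrot and echo.
(3) Exactly 0 of the possible complete orderings are safe sequences.


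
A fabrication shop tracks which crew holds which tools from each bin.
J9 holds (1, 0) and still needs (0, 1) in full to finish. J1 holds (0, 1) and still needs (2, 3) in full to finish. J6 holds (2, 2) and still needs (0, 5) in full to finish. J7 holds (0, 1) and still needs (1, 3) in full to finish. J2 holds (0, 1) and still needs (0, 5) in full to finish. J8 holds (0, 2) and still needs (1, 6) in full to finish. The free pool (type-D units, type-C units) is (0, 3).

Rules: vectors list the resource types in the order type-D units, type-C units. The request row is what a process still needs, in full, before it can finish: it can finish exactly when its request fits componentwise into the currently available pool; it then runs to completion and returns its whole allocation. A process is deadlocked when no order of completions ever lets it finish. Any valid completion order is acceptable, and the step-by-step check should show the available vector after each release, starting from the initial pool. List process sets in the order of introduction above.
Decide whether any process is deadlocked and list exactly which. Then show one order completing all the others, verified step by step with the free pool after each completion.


Deadlocked set: J1, J6, J2 and J8.
Key observation: after J9, J7 the pool peaks at (1, 4), and each blocked process is short somewhere: J1 on type-D units; J6 on type-C units; J2 on type-C units; J8 on type-C units.
A valid finishing order for the others: J9, J7. Walking it through:
  pool = (0, 3)
  run J9 (needs (0, 1), free (0, 3)); after release of (1, 0) the pool is (1, 3)
  run J7 (needs (1, 3), free (1, 3)); after release of (0, 1) the pool is (1, 4)
None of the blocked processes ever fits:
  blocked: J1 wants (2, 3), pool (1, 4) — not enough type-D units
  blocked: J6 wants (0, 5), pool (1, 4) — not enough type-C units
  blocked: J2 wants (0, 5), pool (1, 4) — not enough type-C units
  blocked: J8 wants (1, 6), pool (1, 4) — not enough type-C units


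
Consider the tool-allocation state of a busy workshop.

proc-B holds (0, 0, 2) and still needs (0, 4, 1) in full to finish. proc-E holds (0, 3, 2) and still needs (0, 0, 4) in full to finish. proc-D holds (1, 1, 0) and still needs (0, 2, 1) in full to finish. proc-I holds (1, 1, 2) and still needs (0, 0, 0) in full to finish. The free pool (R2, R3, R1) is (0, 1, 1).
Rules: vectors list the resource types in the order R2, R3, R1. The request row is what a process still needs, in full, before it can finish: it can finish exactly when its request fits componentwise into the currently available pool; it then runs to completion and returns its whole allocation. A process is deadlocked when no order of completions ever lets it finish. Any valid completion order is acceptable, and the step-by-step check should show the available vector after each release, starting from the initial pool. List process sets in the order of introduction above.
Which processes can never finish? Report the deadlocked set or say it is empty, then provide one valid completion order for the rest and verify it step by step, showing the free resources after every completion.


The deadlocked set is proc-B and proc-E.
Key observation: after proc-I, proc-D the pool peaks at (2, 3, 3), and each blocked process is short somewhere: proc-B on R3; proc-E on R1.
The rest can finish in the order proc-I, proc-D. Step-by-step check:
  pool = (0, 1, 1)
  proc-I needs (0, 0, 0) <= (0, 1, 1) -> finishes; pool += (1, 1, 2) = (1, 2, 3)
  proc-D needs (0, 2, 1) <= (1, 2, 3) -> finishes; pool += (1, 1, 0) = (2, 3, 3)
The stuck group stays short no matter what:
  proc-B still needs (0, 4, 1) but only (2, 3, 3) is free — short on R3
  proc-E still needs (0, 0, 4) but only (2, 3, 3) is free — short on R1


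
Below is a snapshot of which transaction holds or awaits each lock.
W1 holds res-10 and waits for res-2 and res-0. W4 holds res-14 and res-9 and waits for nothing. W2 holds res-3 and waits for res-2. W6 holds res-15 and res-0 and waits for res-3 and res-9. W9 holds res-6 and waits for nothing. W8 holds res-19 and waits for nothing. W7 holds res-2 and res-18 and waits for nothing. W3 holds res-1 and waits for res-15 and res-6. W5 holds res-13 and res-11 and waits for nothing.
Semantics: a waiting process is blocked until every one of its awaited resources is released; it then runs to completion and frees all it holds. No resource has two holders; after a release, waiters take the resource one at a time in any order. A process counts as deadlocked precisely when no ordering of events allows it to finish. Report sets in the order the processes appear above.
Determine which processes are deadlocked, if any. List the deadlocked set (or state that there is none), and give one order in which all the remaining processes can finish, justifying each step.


Nothing here is deadlocked.
Key observation: the waits form no ring: some process can always run, and its releases unblock the others one by one.
One completion order for the rest: W9, W7, W2, W5, W4, W6, W3, W8, W1.
Walking it through:
  W9 waits on nothing -> runs at once and releases res-6
  W7 waits on nothing -> runs at once and releases res-2 and res-18
  W2: everything it awaited (res-2) is free; runs, freeing res-3
  W5 waits on nothing -> runs at once and releases res-13 and res-11
  W4 waits on nothing -> runs at once and releases res-14 and res-9
  W6: everything it awaited (res-3 and res-9) is free; runs, freeing res-15 and res-0
  W3: everything it awaited (res-15 and res-6) is free; runs, freeing res-1
  W8 waits on nothing -> runs at once and releases res-19
  W1: everything it awaited (res-2 and res-0) is free; runs, freeing res-10


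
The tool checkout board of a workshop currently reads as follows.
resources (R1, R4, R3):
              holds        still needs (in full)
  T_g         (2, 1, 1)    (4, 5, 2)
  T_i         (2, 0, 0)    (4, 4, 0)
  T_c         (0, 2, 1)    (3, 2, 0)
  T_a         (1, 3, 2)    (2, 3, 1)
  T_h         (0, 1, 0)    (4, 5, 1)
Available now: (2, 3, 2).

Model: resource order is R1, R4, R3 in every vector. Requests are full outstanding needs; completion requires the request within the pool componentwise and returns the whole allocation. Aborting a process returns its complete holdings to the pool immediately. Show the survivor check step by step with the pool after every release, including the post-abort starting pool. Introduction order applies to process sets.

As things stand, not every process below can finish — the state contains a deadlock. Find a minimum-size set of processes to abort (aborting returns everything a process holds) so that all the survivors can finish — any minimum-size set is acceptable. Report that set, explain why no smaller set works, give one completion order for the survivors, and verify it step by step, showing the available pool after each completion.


Abort T_g.
Key observation: no ordering could ever have run T_i before the abort of T_g; with (2, 1, 1) back in the pool it fits at step 2.
No smaller set exists: with zero aborts the deadlock remains.
The survivors complete as T_a, T_i, T_h, T_c. Walking it through (starting from the post-abort pool):
  pool = (4, 4, 3)
  run T_a (needs (2, 3, 1), free (4, 4, 3)); after release of (1, 3, 2) the pool is (5, 7, 5)
  run T_i (needs (4, 4, 0), free (5, 7, 5)); after release of (2, 0, 0) the pool is (7, 7, 5)
  run T_h (needs (4, 5, 1), free (7, 7, 5)); after release of (0, 1, 0) the pool is (7, 8, 5)
  run T_c (needs (3, 2, 0), free (7, 8, 5)); after release of (0, 2, 1) the pool is (7, 10, 6)


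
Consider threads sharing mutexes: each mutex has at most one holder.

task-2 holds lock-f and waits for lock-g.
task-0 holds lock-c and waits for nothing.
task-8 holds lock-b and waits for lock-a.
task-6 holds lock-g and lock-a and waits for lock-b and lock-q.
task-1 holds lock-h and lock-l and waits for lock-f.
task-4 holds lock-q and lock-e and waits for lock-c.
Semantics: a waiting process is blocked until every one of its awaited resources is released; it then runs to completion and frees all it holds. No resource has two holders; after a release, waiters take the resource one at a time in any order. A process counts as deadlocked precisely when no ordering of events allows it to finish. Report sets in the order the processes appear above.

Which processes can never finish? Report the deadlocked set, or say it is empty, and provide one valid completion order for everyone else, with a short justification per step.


Deadlocked set: task-2, task-8, task-6 and task-1.
Key observation: along task-6 -> task-8 -> task-6, each member waits on what the next one holds — a deadlock; task-2 and task-1 wait into the deadlock from upstream.
The rest can finish in the order task-0, task-4.
Verifying each step:
  run task-0 (it waits on nothing); releases lock-c
  task-4 waits on lock-c — all released -> runs and releases lock-q and lock-e


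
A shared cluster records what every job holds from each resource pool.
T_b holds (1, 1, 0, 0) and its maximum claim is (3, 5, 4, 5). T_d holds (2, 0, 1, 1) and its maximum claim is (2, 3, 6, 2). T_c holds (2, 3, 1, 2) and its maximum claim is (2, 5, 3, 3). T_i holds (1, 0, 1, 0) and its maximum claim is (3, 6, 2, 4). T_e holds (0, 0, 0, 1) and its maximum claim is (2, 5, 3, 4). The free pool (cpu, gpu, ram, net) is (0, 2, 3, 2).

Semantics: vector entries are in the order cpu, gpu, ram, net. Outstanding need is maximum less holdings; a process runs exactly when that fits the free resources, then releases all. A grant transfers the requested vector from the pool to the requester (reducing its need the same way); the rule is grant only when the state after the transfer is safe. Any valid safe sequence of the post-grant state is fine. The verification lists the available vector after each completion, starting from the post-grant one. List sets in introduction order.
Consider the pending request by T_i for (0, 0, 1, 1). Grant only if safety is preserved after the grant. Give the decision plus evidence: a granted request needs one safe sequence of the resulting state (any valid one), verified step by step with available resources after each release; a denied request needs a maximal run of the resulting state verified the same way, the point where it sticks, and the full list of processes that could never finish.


DENY: after the grant no complete ordering would exist.
Key observation: after T_c, T_e the pool peaks at (2, 5, 3, 4), and each blocked process is short somewhere: T_b on ram, net; T_d on ram; T_i on gpu.
On the post-grant state, T_c, T_e is a maximal run — nothing extends it. Step-by-step check:
  pool = (0, 2, 2, 1)
  T_c needs (0, 2, 2, 1) <= (0, 2, 2, 1) -> finishes; pool += (2, 3, 1, 2) = (2, 5, 3, 3)
  T_e needs (2, 5, 3, 3) <= (2, 5, 3, 3) -> finishes; pool += (0, 0, 0, 1) = (2, 5, 3, 4)
  T_b cannot run: need (2, 4, 4, 5) vs free (2, 5, 3, 4) (insufficient ram and net)
  T_d cannot run: need (0, 3, 5, 1) vs free (2, 5, 3, 4) (insufficient ram)
  T_i cannot run: need (2, 6, 0, 3) vs free (2, 5, 3, 4) (insufficient gpu)
Post-grant, the permanently blocked set is T_b, T_d and T_i.


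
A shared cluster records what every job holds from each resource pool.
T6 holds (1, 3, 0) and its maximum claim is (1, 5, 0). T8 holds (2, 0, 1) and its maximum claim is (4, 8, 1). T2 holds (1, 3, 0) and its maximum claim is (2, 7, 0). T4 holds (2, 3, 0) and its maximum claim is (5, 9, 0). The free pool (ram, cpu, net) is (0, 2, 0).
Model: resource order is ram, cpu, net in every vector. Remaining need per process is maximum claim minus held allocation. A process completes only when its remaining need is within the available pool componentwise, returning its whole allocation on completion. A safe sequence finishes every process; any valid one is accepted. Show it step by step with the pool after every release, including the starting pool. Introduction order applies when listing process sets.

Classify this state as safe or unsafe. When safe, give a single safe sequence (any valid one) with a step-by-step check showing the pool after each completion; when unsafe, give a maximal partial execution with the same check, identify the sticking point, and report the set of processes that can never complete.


SAFE, for example via the order T6, T2, T8, T4.
Key observation: the order's first zero-slack moment is T6 ((0, 2, 0) needed, (0, 2, 0) free — a requested resource with nothing to spare).
Step-by-step check:
  pool = (0, 2, 0)
  T6: need (0, 2, 0) fits (0, 2, 0); releases (1, 3, 0), pool now (1, 5, 0)
  T2: need (1, 4, 0) fits (1, 5, 0); releases (1, 3, 0), pool now (2, 8, 0)
  T8: need (2, 8, 0) fits (2, 8, 0); releases (2, 0, 1), pool now (4, 8, 1)
  T4: need (3, 6, 0) fits (4, 8, 1); releases (2, 3, 0), pool now (6, 11, 1)


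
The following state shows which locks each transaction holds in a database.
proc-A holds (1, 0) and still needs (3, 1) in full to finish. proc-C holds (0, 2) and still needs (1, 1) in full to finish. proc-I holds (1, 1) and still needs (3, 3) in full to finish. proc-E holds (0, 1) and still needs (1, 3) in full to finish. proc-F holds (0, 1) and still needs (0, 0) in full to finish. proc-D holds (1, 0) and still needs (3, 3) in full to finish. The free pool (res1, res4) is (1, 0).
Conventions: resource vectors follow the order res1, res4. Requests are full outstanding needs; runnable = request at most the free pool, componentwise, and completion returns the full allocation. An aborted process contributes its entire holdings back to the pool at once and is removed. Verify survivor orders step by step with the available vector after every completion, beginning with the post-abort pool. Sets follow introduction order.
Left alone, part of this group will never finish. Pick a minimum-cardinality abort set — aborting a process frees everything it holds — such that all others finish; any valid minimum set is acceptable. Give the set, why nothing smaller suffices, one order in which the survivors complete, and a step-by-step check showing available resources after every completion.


Minimum abort set: proc-A and proc-I.
Key observation: proc-D had no path to completion before; after the abort of proc-A and proc-I ((2, 1) returned), step 4 is where it fits.
Why nothing smaller works — every single abort fails: proc-A alone leaves proc-I blocked (short on res1); proc-C alone leaves proc-A blocked (short on res1); proc-I alone leaves proc-A blocked (short on res1); proc-E alone leaves proc-A blocked (short on res1); proc-F alone leaves proc-A blocked (short on res1); proc-D alone leaves proc-A blocked (short on res1).
Survivors finish in the order: proc-F, proc-C, proc-E, proc-D. Check, step by step (pool after the aborts first):
  pool = (3, 1)
  proc-F: need (0, 0) fits (3, 1); releases (0, 1), pool now (3, 2)
  proc-C: need (1, 1) fits (3, 2); releases (0, 2), pool now (3, 4)
  proc-E: need (1, 3) fits (3, 4); releases (0, 1), pool now (3, 5)
  proc-D: need (3, 3) fits (3, 5); releases (1, 0), pool now (4, 5)
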